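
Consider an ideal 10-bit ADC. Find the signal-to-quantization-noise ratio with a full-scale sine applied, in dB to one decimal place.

62.0 dB

SNR ≈ 6.02·N + 1.76 dB = 6.02·10 + 1.76 = 61.96 dB.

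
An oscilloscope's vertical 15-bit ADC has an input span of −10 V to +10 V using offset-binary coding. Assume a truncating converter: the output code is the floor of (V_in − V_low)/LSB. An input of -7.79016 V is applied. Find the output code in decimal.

code 3620

Full-scale span = 20 V; LSB = 20/2^15 = 0.610 mV.
Input sits at 3620.602 steps above V_low.
So the output code is 3620.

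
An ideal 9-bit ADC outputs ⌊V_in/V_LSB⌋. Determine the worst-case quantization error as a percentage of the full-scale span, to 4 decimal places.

0.1953 %

Truncating → worst-case error = 1 LSB = V_FS/2^9, so 100/512 = 0.195312 % of full scale.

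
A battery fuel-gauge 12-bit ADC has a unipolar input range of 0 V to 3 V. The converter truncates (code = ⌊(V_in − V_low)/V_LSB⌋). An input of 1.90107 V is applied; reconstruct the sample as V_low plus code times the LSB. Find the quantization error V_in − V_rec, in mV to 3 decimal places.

0.435 mV

One LSB is 3 V / 4096 = 0.732 mV.
(V_in − V_low)/LSB = (1.90107 − 0)/0.000732422 = 2595.5942 → code 2595 (floor).
Reconstructed: 1.9006348 V.
V_in − V_rec = 0.000435234 V = 0.435 mV.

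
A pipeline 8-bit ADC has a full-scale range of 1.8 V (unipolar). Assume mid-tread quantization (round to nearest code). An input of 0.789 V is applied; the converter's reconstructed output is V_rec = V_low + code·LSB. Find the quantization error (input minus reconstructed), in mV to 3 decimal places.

LSB = 1.8/2^8 = 7.031 mV.
Scaled input = 112.2133 LSBs, so code = 112.
V_rec = 0 + 112·0.00703125 = 0.7875 V.
V_in − V_rec = 0.0015 V = 1.500 mV.

1.500 mV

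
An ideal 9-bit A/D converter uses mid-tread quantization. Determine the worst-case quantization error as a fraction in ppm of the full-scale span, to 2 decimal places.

Rounding → worst-case error = ½ LSB = V_FS/2^10, so 1e+06/1024 = 976.562 ppm of full scale.

976.56 ppm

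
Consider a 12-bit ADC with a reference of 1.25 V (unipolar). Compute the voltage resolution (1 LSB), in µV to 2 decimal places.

Full-scale span = 1.25 V.
LSB = 1.25 / 2^12 = 1.25 / 4096 = 0.000305176 V = 305.18 µV.

305.18 µV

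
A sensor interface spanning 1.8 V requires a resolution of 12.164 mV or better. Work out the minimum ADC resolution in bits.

Number of steps required ≥ 1.8 V / 12.164 mV = 147.98.
Need 2^N ≥ 147.98; 2^7 = 128, 2^8 = 256.
Minimum N = 8.

8 bits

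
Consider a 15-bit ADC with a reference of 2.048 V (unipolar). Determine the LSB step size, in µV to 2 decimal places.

Full-scale span = 2.048 V.
LSB = 2.048 / 2^15 = 2.048 / 32768 = 6.25e-05 V = 62.50 µV.

62.50 µV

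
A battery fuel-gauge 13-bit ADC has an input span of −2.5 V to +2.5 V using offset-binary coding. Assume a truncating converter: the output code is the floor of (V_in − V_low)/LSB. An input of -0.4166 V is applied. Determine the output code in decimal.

With 8192 levels over 5 V, one step is 0.610 mV.
(-0.4166 − (−2.5)) / 0.000610352 = 3413.443 LSBs.
So the output code is 3413.

code 3413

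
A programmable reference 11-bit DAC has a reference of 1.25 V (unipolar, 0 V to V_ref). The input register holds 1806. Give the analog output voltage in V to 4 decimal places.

1.1023 V

LSB = 1.25 V / 2^11 = 0.610 mV.
V_out = 0 + 1806 × 0.000610352 V = 1.10229 V.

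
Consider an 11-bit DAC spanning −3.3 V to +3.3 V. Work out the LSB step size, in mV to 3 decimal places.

Full-scale span = 6.6 V.
LSB = 6.6 / 2^11 = 6.6 / 2048 = 0.00322266 V = 3.223 mV.

3.223 mV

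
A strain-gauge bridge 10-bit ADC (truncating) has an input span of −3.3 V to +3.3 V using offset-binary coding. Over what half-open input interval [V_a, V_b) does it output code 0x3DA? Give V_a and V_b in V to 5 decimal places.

LSB = 6.6/2^10 = 6.445 mV.
Code 0x3DA = 986 decimal.
V_a = V_low + 986·LSB = 3.05508 V; V_b = V_low + 987·LSB = 3.06152 V.

[3.05508 V, 3.06152 V)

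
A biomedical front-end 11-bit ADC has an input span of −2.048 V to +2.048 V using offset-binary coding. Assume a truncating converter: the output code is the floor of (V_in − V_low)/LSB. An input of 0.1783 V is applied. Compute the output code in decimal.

code 1113

LSB = 4.096 V / 2048 = 2.000 mV.
(0.1783 − (−2.048)) / 0.002 = 1113.150 LSBs.
Floor → code 1113.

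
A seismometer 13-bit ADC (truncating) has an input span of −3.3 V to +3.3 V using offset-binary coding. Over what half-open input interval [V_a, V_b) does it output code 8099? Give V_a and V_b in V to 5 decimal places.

LSB = 6.6/2^13 = 0.806 mV.
V_a = V_low + 8099·LSB = 3.22507 V; V_b = V_low + 8100·LSB = 3.22588 V.

[3.22507 V, 3.22588 V)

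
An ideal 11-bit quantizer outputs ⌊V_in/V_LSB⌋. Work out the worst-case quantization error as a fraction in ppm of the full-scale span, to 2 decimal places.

488.28 ppm

Truncating → worst-case error = 1 LSB = V_FS/2^11, so 1e+06/2048 = 488.281 ppm of full scale.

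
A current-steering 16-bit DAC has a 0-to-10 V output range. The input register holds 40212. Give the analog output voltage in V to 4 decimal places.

6.1359 V

LSB = 10 V / 2^16 = 152.59 µV.
V_out = 0 + 40212 × 0.000152588 V = 6.13586 V.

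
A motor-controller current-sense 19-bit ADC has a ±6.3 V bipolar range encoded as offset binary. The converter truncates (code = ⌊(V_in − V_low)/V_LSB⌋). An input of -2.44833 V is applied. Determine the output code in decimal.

code 160268

With 524288 levels over 12.6 V, one step is 24.03 µV.
(-2.44833 − (−6.3)) / 2.40326e-05 = 160268.600 LSBs.
Floor → code 160268.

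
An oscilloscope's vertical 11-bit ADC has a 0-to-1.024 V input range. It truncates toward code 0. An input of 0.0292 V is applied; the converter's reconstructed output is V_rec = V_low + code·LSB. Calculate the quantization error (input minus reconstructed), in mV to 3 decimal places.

LSB = 1.024/2^11 = 0.500 mV.
Scaled input = 58.4000 LSBs, so code = 58.
Reconstructed: 0.029 V.
V_in − V_rec = 0.0002 V = 0.200 mV.

0.200 mV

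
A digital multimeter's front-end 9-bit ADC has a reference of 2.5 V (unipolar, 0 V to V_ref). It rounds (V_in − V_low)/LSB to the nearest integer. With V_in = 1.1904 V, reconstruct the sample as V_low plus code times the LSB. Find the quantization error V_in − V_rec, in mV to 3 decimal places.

-1.006 mV

LSB = 2.5/2^9 = 4.883 mV.
(1.1904 − 0)/0.00488281 = 243.7939; round gives code 244.
Reconstructed: 1.1914062 V.
Difference: -0.00100625 V → -1.006 mV.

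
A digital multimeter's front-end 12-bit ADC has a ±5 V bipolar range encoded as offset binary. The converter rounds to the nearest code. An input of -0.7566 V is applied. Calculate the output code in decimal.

code 1738

Full-scale span = 10 V; LSB = 10/2^12 = 2.441 mV.
(-0.7566 − (−5)) / 0.00244141 = 1738.097 LSBs.
So the output code is 1738.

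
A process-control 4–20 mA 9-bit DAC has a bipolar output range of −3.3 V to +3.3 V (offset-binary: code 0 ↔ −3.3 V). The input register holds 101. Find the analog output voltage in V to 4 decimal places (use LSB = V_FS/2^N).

LSB = 6.6 V / 2^9 = 12.891 mV.
V_out = (−3.3) + 101 × 0.0128906 V = -1.99805 V.

-1.9980 V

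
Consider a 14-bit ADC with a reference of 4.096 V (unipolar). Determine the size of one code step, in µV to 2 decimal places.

250.00 µV

Full-scale span = 4.096 V.
LSB = 4.096 / 2^14 = 4.096 / 16384 = 0.00025 V = 250.00 µV.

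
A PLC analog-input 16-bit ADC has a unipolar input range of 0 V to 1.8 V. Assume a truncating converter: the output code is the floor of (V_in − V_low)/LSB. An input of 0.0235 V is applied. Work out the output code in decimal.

code 855

LSB = 1.8 V / 65536 = 27.47 µV.
(V_in − V_low)/LSB = (0.0235 − 0) / 2.74658e-05 = 855.609.
Floor → code 855.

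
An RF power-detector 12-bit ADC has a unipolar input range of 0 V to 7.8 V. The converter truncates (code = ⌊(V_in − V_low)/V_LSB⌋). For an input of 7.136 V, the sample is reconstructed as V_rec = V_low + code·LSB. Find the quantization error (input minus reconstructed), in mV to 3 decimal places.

One LSB is 7.8 V / 4096 = 1.904 mV.
(V_in − V_low)/LSB = (7.136 − 0)/0.0019043 = 3747.3149 → code 3747 (floor).
Code 3747 maps back to 0 + 3747×0.0019043 V = 7.1354004 V.
V_in − V_rec = 0.000599609 V = 0.600 mV.

0.600 mV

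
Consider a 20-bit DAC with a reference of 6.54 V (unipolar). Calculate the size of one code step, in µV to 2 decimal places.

Full-scale span = 6.54 V.
LSB = 6.54 / 2^20 = 6.54 / 1048576 = 6.23703e-06 V = 6.24 µV.

6.24 µV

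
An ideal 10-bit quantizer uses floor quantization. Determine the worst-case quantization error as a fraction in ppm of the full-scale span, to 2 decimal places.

976.56 ppm

Truncating → worst-case error = 1 LSB = V_FS/2^10, so 1e+06/1024 = 976.562 ppm of full scale.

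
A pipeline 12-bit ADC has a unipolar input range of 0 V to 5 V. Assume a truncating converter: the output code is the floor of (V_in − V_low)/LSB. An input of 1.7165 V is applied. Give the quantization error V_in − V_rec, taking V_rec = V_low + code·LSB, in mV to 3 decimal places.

LSB = 5/2^12 = 1.221 mV.
(V_in − V_low)/LSB = (1.7165 − 0)/0.0012207 = 1406.1568 → code 1406 (floor).
Code 1406 maps back to 0 + 1406×0.0012207 V = 1.7163086 V.
V_in − V_rec = 0.000191406 V = 0.191 mV.

0.191 mV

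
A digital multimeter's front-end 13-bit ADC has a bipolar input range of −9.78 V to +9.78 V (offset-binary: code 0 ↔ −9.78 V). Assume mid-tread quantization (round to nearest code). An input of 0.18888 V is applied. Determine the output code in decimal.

With 8192 levels over 19.56 V, one step is 2.388 mV.
(0.18888 − (−9.78)) / 0.0023877 = 4175.106 LSBs.
round(4175.106) = 4175.

code 4175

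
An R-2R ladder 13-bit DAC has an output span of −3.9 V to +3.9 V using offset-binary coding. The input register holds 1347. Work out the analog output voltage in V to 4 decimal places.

LSB = 7.8 V / 2^13 = 0.952 mV.
V_out = (−3.9) + 1347 × 0.000952148 V = -2.61746 V.

-2.6175 V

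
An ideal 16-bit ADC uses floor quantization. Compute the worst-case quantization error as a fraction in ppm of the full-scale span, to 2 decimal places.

Truncating → worst-case error = 1 LSB = V_FS/2^16, so 1e+06/65536 = 15.2588 ppm of full scale.

15.26 ppm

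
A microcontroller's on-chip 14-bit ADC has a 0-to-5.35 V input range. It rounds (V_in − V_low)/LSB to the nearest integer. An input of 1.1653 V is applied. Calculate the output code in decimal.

code 3569

LSB = 5.35 V / 16384 = 326.54 µV.
(V_in − V_low)/LSB = (1.1653 − 0) / 0.000326538 = 3568.650.
Round → code 3569.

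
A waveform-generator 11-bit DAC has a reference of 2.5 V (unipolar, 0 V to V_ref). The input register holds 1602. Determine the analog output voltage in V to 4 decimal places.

1.9556 V

LSB = 2.5 V / 2^11 = 1.221 mV.
V_out = 0 + 1602 × 0.0012207 V = 1.95557 V.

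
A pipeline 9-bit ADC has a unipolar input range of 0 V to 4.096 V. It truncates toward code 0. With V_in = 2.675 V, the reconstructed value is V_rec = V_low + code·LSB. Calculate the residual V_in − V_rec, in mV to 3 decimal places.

LSB = 4.096/2^9 = 8.000 mV.
Scaled input = 334.3750 LSBs, so code = 334.
Reconstructed: 2.672 V.
Difference: 0.003 V → 3.000 mV.

3.000 mV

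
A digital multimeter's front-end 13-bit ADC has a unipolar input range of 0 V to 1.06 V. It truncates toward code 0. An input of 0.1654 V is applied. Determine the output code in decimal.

With 8192 levels over 1.06 V, one step is 129.39 µV.
Input sits at 1278.261 steps above V_low.
⌊·⌋(1278.261) = 1278.

code 1278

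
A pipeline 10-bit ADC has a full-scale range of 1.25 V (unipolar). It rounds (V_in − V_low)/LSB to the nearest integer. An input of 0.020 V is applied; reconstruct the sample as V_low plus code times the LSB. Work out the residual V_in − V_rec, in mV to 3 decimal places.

Step size: 1.25 V ÷ 2^10 = 1.221 mV.
Scaled input = 16.3840 LSBs, so code = 16.
Reconstructed: 0.01953125 V.
Error = 0.020 − 0.01953125 = 0.00046875 V = 0.469 mV.

0.469 mV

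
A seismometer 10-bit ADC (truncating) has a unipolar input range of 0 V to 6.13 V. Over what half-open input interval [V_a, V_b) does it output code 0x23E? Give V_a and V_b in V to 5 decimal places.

[3.43615 V, 3.44214 V)

LSB = 6.13/2^10 = 5.986 mV.
Code 0x23E = 574 decimal.
V_a = V_low + 574·LSB = 3.43615 V; V_b = V_low + 575·LSB = 3.44214 V.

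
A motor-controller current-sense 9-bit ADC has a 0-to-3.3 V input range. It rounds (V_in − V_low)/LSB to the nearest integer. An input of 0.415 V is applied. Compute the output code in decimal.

Full-scale span = 3.3 V; LSB = 3.3/2^9 = 6.445 mV.
(V_in − V_low)/LSB = (0.415 − 0) / 0.00644531 = 64.388.
round(64.388) = 64.

code 64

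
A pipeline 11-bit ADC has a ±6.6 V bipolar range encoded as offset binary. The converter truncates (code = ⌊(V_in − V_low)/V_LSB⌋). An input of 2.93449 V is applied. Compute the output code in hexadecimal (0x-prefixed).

code 0x5C7 (decimal 1479)

Full-scale span = 13.2 V; LSB = 13.2/2^11 = 6.445 mV.
(2.93449 − (−6.6)) / 0.00644531 = 1479.291 LSBs.
So the output code is 1479.
In hexadecimal (0x-prefixed): 0x5C7.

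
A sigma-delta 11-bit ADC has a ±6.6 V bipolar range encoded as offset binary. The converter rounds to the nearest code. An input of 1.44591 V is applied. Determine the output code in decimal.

code 1248

LSB = 13.2 V / 2048 = 6.445 mV.
Input sits at 1248.335 steps above V_low.
round(1248.335) = 1248.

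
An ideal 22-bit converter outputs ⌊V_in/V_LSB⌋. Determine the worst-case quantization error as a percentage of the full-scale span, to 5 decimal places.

Truncating → worst-case error = 1 LSB = V_FS/2^22, so 100/4194304 = 2.38419e-05 % of full scale.

0.00002 %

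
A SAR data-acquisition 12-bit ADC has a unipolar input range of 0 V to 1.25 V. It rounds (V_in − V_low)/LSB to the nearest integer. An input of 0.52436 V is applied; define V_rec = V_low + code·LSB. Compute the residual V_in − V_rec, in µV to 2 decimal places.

68.01 µV

Step size: 1.25 V ÷ 2^12 = 305.18 µV.
(V_in − V_low)/LSB = (0.52436 − 0)/0.000305176 = 1718.2228 → code 1718 (round).
Reconstructed: 0.52429199 V.
Difference: 6.80078e-05 V → 68.01 µV.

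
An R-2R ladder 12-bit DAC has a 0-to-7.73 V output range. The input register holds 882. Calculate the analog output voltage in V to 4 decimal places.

1.6645 V

LSB = 7.73 V / 2^12 = 1.887 mV.
V_out = 0 + 882 × 0.00188721 V = 1.66452 V.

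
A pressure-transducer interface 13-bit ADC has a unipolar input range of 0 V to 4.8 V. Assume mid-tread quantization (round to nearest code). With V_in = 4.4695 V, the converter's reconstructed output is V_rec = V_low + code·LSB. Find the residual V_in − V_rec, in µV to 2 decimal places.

Step size: 4.8 V ÷ 2^13 = 0.586 mV.
(V_in − V_low)/LSB = (4.4695 − 0)/0.000585937 = 7627.9467 → code 7628 (round).
Reconstructed: 4.4695313 V.
Difference: -3.125e-05 V → -31.25 µV.

-31.25 µV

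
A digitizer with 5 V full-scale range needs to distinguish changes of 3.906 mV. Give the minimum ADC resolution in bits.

Number of steps required ≥ 5 V / 3.906 mV = 1280.08.
Need 2^N ≥ 1280.08; 2^10 = 1024, 2^11 = 2048.
Minimum N = 11.

11 bits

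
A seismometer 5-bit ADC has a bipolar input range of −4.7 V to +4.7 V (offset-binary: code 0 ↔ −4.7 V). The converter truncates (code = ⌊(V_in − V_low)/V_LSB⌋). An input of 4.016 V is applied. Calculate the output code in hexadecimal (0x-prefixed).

With 32 levels over 9.4 V, one step is 293.750 mV.
(V_in − V_low)/LSB = (4.016 − (−4.7)) / 0.29375 = 29.671.
⌊·⌋(29.671) = 29.
In hexadecimal (0x-prefixed): 0x1D.

code 0x1D (decimal 29)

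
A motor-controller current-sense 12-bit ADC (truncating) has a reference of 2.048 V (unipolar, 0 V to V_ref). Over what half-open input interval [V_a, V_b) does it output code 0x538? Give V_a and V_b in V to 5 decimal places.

[0.66800 V, 0.66850 V)

LSB = 2.048/2^12 = 0.500 mV.
Code 0x538 = 1336 decimal.
V_a = V_low + 1336·LSB = 0.668 V; V_b = V_low + 1337·LSB = 0.6685 V.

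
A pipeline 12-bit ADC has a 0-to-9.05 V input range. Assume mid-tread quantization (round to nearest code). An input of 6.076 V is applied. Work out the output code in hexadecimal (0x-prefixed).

With 4096 levels over 9.05 V, one step is 2.209 mV.
(V_in − V_low)/LSB = (6.076 − 0) / 0.00220947 = 2749.977.
So the output code is 2750.
In hexadecimal (0x-prefixed): 0xABE.

code 0xABE (decimal 2750)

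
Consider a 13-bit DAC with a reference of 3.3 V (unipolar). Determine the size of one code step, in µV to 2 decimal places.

Full-scale span = 3.3 V.
LSB = 3.3 / 2^13 = 3.3 / 8192 = 0.000402832 V = 402.83 µV.

402.83 µV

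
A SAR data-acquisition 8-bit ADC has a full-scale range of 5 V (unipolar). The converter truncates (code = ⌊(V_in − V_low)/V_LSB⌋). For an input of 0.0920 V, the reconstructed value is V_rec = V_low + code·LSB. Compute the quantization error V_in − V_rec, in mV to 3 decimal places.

LSB = 5/2^8 = 19.531 mV.
Scaled input = 4.7104 LSBs, so code = 4.
Reconstructed: 0.078125 V.
Error = 0.0920 − 0.078125 = 0.013875 V = 13.875 mV.

13.875 mV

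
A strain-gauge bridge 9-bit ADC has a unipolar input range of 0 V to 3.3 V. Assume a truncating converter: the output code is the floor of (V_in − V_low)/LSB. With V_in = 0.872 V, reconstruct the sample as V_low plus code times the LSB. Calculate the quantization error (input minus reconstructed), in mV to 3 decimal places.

1.883 mV

LSB = 3.3/2^9 = 6.445 mV.
(0.872 − 0)/0.00644531 = 135.2921; ⌊·⌋ gives code 135.
Code 135 maps back to 0 + 135×0.00644531 V = 0.87011719 V.
Difference: 0.00188281 V → 1.883 mV.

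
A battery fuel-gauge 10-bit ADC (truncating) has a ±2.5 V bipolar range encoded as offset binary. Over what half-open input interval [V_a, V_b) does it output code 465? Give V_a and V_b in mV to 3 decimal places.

LSB = 5/2^10 = 4.883 mV.
V_a = V_low + 465·LSB = -0.229492 V; V_b = V_low + 466·LSB = -0.224609 V.

[-229.492 mV, -224.609 mV)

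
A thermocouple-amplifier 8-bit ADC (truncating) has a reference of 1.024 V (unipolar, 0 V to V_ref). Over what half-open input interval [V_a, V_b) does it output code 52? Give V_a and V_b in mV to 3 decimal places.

[208.000 mV, 212.000 mV)

LSB = 1.024/2^8 = 4.000 mV.
V_a = V_low + 52·LSB = 0.208 V; V_b = V_low + 53·LSB = 0.212 V.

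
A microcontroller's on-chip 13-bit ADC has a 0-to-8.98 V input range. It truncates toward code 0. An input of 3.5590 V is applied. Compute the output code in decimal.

code 3246

With 8192 levels over 8.98 V, one step is 1.096 mV.
Input sits at 3246.696 steps above V_low.
⌊·⌋(3246.696) = 3246.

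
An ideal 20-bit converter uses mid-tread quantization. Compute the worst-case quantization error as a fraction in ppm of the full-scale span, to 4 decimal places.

Rounding → worst-case error = ½ LSB = V_FS/2^21, so 1e+06/2097152 = 0.476837 ppm of full scale.

0.4768 ppm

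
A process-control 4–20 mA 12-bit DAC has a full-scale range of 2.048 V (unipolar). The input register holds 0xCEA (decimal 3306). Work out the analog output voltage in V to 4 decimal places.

1.6530 V

LSB = 2.048 V / 2^12 = 0.500 mV.
Code 0xCEA = 3306 decimal.
V_out = 0 + 3306 × 0.0005 V = 1.653 V.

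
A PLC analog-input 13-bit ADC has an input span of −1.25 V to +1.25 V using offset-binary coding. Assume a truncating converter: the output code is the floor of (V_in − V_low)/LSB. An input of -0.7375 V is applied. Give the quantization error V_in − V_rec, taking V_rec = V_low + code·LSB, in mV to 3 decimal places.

0.110 mV

LSB = 2.5/2^13 = 305.18 µV.
(V_in − V_low)/LSB = (-0.7375 − (−1.25))/0.000305176 = 1679.3600 → code 1679 (floor).
V_rec = (−1.25) + 1679·0.000305176 = -0.73760986 V.
V_in − V_rec = 0.000109863 V = 0.110 mV.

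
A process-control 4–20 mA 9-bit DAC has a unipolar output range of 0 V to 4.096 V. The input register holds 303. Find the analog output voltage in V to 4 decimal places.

2.4240 V

LSB = 4.096 V / 2^9 = 8.000 mV.
V_out = 0 + 303 × 0.008 V = 2.424 V.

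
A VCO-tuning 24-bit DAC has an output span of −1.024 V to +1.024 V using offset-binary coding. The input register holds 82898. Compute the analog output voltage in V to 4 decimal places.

LSB = 2.048 V / 2^24 = 0.12 µV.
V_out = (−1.024) + 82898 × 1.2207e-07 V = -1.01388 V.

-1.0139 V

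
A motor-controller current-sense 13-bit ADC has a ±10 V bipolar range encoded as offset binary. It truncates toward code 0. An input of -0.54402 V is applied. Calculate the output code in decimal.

code 3873

LSB = 20 V / 8192 = 2.441 mV.
(V_in − V_low)/LSB = (-0.54402 − (−10)) / 0.00244141 = 3873.169.
Floor → code 3873.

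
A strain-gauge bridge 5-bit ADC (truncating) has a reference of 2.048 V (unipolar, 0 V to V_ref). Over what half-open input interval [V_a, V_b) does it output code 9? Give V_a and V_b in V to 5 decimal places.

[0.57600 V, 0.64000 V)

LSB = 2.048/2^5 = 64.000 mV.
V_a = V_low + 9·LSB = 0.576 V; V_b = V_low + 10·LSB = 0.64 V.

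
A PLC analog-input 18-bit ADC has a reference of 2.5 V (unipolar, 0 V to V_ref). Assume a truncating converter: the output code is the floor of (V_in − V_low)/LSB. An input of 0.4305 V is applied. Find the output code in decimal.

LSB = 2.5 V / 262144 = 9.54 µV.
Input sits at 45141.197 steps above V_low.
Floor → code 45141.

code 45141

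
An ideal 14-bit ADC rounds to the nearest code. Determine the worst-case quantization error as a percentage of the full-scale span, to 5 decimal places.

0.00305 %

Rounding → worst-case error = ½ LSB = V_FS/2^15, so 100/32768 = 0.00305176 % of full scale.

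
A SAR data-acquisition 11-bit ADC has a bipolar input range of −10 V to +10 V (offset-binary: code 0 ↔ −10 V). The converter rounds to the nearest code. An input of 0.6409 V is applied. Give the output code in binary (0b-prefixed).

code 0b10001000010 (decimal 1090)

With 2048 levels over 20 V, one step is 9.766 mV.
(V_in − V_low)/LSB = (0.6409 − (−10)) / 0.00976562 = 1089.628.
So the output code is 1090.
In binary (0b-prefixed): 0b10001000010.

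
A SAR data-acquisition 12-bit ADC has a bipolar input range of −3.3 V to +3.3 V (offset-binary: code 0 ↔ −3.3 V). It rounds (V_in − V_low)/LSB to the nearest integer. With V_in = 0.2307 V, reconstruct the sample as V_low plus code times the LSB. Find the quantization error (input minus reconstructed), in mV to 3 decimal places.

0.280 mV

LSB = 6.6/2^12 = 1.611 mV.
(0.2307 − (−3.3))/0.00161133 = 2191.1738; round gives code 2191.
Reconstructed: 0.23041992 V.
Difference: 0.000280078 V → 0.280 mV.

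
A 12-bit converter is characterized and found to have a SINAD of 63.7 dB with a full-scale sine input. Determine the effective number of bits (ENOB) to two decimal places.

ENOB = (SINAD − 1.76) / 6.02 = (63.7 − 1.76)/6.02 = 10.289.

10.29 bits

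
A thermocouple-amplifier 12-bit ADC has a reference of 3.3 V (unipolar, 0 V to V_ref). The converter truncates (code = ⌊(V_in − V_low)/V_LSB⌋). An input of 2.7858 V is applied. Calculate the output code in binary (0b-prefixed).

code 0b110110000001 (decimal 3457)

Full-scale span = 3.3 V; LSB = 3.3/2^12 = 0.806 mV.
Input sits at 3457.769 steps above V_low.
So the output code is 3457.
In binary (0b-prefixed): 0b110110000001.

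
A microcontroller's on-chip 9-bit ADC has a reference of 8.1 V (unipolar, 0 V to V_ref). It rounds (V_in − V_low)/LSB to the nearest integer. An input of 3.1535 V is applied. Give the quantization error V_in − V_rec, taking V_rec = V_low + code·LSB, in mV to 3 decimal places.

Step size: 8.1 V ÷ 2^9 = 15.820 mV.
Scaled input = 199.3323 LSBs, so code = 199.
Code 199 maps back to 0 + 199×0.0158203 V = 3.1482422 V.
Difference: 0.00525781 V → 5.258 mV.

5.258 mV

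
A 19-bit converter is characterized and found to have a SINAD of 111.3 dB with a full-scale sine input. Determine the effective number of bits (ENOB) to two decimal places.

ENOB = (SINAD − 1.76) / 6.02 = (111.3 − 1.76)/6.02 = 18.196.

18.20 bits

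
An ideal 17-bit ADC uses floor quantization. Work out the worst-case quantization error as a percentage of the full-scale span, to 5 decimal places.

Truncating → worst-case error = 1 LSB = V_FS/2^17, so 100/131072 = 0.000762939 % of full scale.

0.00076 %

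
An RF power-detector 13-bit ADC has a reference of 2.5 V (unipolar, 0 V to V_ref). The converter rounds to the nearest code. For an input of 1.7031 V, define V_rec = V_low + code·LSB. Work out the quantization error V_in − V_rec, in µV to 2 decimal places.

-86.04 µV

One LSB is 2.5 V / 8192 = 305.18 µV.
Scaled input = 5580.7181 LSBs, so code = 5581.
Code 5581 maps back to 0 + 5581×0.000305176 V = 1.703186 V.
V_in − V_rec = -8.60352e-05 V = -86.04 µV.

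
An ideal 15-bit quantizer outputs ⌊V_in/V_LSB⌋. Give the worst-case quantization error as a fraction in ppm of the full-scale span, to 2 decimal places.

30.52 ppm

Truncating → worst-case error = 1 LSB = V_FS/2^15, so 1e+06/32768 = 30.5176 ppm of full scale.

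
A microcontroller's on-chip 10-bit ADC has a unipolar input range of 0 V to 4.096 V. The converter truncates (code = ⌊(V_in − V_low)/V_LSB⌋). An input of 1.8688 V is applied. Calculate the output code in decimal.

code 467

With 1024 levels over 4.096 V, one step is 4.000 mV.
(V_in − V_low)/LSB = (1.8688 − 0) / 0.004 = 467.200.
Floor → code 467.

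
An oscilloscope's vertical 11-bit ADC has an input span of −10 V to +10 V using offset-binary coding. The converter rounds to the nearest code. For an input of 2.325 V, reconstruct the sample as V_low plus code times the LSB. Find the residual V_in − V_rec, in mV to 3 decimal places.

0.781 mV

Step size: 20 V ÷ 2^11 = 9.766 mV.
(V_in − V_low)/LSB = (2.325 − (−10))/0.00976562 = 1262.0800 → code 1262 (round).
Code 1262 maps back to (−10) + 1262×0.00976562 V = 2.3242188 V.
Difference: 0.00078125 V → 0.781 mV.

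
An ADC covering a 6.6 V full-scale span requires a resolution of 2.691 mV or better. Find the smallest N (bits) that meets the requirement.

12 bits

Number of steps required ≥ 6.6 V / 2.691 mV = 2452.62.
Need 2^N ≥ 2452.62; 2^11 = 2048, 2^12 = 4096.
Minimum N = 12.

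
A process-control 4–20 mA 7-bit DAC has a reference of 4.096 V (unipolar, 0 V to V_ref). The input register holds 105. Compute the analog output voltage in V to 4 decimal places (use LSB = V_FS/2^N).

LSB = 4.096 V / 2^7 = 32.000 mV.
V_out = 0 + 105 × 0.032 V = 3.36 V.

3.3600 V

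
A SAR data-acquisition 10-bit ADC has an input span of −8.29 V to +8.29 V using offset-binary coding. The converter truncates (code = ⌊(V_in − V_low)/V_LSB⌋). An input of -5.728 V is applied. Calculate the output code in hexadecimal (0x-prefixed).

code 0x9E (decimal 158)

Full-scale span = 16.58 V; LSB = 16.58/2^10 = 16.191 mV.
(V_in − V_low)/LSB = (-5.728 − (−8.29)) / 0.0161914 = 158.232.
Floor → code 158.
In hexadecimal (0x-prefixed): 0x9E.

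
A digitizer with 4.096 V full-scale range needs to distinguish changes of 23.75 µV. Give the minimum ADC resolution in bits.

Number of steps required ≥ 4.096 V / 23.75 µV = 172463.16.
Need 2^N ≥ 172463.16; 2^17 = 131072, 2^18 = 262144.
Minimum N = 18.

18 bits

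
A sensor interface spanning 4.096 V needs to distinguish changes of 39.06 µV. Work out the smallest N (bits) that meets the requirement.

17 bits

Number of steps required ≥ 4.096 V / 39.06 µV = 104864.31.
Need 2^N ≥ 104864.31; 2^16 = 65536, 2^17 = 131072.
Minimum N = 17.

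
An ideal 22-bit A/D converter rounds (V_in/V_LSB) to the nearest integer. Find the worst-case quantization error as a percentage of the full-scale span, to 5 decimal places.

0.00001 %

Rounding → worst-case error = ½ LSB = V_FS/2^23, so 100/8388608 = 1.19209e-05 % of full scale.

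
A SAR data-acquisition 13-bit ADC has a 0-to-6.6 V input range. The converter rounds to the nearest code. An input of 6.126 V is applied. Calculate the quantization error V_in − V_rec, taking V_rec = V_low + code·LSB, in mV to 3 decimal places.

-0.270 mV

LSB = 6.6/2^13 = 0.806 mV.
Scaled input = 7603.6655 LSBs, so code = 7604.
V_rec = 0 + 7604·0.000805664 = 6.1262695 V.
Difference: -0.000269531 V → -0.270 mV.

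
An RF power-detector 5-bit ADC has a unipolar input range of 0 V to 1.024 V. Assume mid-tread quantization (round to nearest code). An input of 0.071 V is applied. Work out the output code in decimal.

code 2

Full-scale span = 1.024 V; LSB = 1.024/2^5 = 32.000 mV.
(0.071 − 0) / 0.032 = 2.219 LSBs.
Round → code 2.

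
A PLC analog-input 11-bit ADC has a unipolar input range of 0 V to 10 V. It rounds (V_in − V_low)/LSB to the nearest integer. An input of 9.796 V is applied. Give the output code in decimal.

With 2048 levels over 10 V, one step is 4.883 mV.
Input sits at 2006.221 steps above V_low.
Round → code 2006.

code 2006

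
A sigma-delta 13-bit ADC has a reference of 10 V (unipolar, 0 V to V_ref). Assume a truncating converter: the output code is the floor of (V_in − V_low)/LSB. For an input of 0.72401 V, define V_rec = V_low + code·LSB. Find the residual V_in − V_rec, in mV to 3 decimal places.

0.133 mV

LSB = 10/2^13 = 1.221 mV.
(V_in − V_low)/LSB = (0.72401 − 0)/0.0012207 = 593.1090 → code 593 (floor).
Reconstructed: 0.72387695 V.
Difference: 0.000133047 V → 0.133 mV.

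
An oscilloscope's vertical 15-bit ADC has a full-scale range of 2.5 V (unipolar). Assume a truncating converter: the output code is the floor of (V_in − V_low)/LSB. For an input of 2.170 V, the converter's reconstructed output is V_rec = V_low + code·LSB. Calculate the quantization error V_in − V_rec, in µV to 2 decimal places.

One LSB is 2.5 V / 32768 = 76.29 µV.
(V_in − V_low)/LSB = (2.170 − 0)/7.62939e-05 = 28442.6240 → code 28442 (floor).
V_rec = 0 + 28442·7.62939e-05 = 2.1699524 V.
V_in − V_rec = 4.76074e-05 V = 47.61 µV.

47.61 µV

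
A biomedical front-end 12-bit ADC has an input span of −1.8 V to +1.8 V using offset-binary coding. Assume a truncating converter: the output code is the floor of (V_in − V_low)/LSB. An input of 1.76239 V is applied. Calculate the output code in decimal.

LSB = 3.6 V / 4096 = 0.879 mV.
(V_in − V_low)/LSB = (1.76239 − (−1.8)) / 0.000878906 = 4053.208.
So the output code is 4053.

code 4053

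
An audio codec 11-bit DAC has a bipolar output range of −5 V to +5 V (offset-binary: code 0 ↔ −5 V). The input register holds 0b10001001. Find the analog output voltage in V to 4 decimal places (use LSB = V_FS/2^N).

-4.3311 V

LSB = 10 V / 2^11 = 4.883 mV.
Code 0b10001001 = 137 decimal.
V_out = (−5) + 137 × 0.00488281 V = -4.33105 V.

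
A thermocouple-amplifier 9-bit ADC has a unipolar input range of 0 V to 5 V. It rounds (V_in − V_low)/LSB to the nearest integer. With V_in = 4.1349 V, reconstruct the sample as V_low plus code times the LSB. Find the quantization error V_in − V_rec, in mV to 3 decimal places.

4.041 mV

Step size: 5 V ÷ 2^9 = 9.766 mV.
(4.1349 − 0)/0.00976562 = 423.4138; round gives code 423.
V_rec = 0 + 423·0.00976562 = 4.1308594 V.
V_in − V_rec = 0.00404062 V = 4.041 mV.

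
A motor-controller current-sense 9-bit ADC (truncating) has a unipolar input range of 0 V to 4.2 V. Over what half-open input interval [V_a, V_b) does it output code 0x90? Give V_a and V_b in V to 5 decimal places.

LSB = 4.2/2^9 = 8.203 mV.
Code 0x90 = 144 decimal.
V_a = V_low + 144·LSB = 1.18125 V; V_b = V_low + 145·LSB = 1.18945 V.

[1.18125 V, 1.18945 V)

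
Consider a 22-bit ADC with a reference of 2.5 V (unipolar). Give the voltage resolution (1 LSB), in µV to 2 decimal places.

Full-scale span = 2.5 V.
LSB = 2.5 / 2^22 = 2.5 / 4194304 = 5.96046e-07 V = 0.60 µV.

0.60 µV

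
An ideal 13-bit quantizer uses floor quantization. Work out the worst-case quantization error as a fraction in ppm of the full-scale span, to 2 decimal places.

Truncating → worst-case error = 1 LSB = V_FS/2^13, so 1e+06/8192 = 122.07 ppm of full scale.

122.07 ppm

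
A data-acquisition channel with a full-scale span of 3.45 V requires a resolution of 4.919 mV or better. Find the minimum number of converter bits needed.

Number of steps required ≥ 3.45 V / 4.919 mV = 701.36.
Need 2^N ≥ 701.36; 2^9 = 512, 2^10 = 1024.
Minimum N = 10.

10 bits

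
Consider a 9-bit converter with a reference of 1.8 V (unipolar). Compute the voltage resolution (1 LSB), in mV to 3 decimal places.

Full-scale span = 1.8 V.
LSB = 1.8 / 2^9 = 1.8 / 512 = 0.00351563 V = 3.516 mV.

3.516 mV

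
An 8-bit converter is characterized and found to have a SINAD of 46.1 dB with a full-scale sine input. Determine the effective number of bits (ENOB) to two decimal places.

7.37 bits

ENOB = (SINAD − 1.76) / 6.02 = (46.1 − 1.76)/6.02 = 7.365.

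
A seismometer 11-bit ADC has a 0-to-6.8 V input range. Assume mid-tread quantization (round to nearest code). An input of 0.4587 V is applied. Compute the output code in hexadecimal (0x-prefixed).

Full-scale span = 6.8 V; LSB = 6.8/2^11 = 3.320 mV.
Input sits at 138.150 steps above V_low.
Round → code 138.
In hexadecimal (0x-prefixed): 0x8A.

code 0x8A (decimal 138)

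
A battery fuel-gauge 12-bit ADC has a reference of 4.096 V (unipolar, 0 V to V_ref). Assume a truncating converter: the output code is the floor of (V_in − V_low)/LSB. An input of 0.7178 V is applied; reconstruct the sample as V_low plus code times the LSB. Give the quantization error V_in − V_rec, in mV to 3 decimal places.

0.800 mV

LSB = 4.096/2^12 = 1.000 mV.
Scaled input = 717.8000 LSBs, so code = 717.
Reconstructed: 0.717 V.
Error = 0.7178 − 0.717 = 0.0008 V = 0.800 mV.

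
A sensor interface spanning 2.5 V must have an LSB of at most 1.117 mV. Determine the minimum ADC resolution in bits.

12 bits

Number of steps required ≥ 2.5 V / 1.117 mV = 2238.14.
Need 2^N ≥ 2238.14; 2^11 = 2048, 2^12 = 4096.
Minimum N = 12.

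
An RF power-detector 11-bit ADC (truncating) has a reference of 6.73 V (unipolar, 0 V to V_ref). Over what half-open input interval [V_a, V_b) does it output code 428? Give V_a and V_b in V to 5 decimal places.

LSB = 6.73/2^11 = 3.286 mV.
V_a = V_low + 428·LSB = 1.40646 V; V_b = V_low + 429·LSB = 1.40975 V.

[1.40646 V, 1.40975 V)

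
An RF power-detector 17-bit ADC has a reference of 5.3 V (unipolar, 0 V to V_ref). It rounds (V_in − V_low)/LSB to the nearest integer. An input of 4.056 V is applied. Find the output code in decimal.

code 100307

With 131072 levels over 5.3 V, one step is 40.44 µV.
Input sits at 100307.176 steps above V_low.
round(100307.176) = 100307.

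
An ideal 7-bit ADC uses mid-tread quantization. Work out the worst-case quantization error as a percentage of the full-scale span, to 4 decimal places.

Rounding → worst-case error = ½ LSB = V_FS/2^8, so 100/256 = 0.390625 % of full scale.

0.3906 %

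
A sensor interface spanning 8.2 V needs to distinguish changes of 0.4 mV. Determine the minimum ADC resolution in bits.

15 bits

Number of steps required ≥ 8.2 V / 0.4 mV = 20500.00.
Need 2^N ≥ 20500.00; 2^14 = 16384, 2^15 = 32768.
Minimum N = 15.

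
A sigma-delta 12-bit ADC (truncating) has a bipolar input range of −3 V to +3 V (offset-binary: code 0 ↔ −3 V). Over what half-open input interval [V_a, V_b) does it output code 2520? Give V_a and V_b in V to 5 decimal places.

[0.69141 V, 0.69287 V)

LSB = 6/2^12 = 1.465 mV.
V_a = V_low + 2520·LSB = 0.691406 V; V_b = V_low + 2521·LSB = 0.692871 V.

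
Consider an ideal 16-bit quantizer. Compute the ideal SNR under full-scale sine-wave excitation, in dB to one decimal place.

SNR ≈ 6.02·N + 1.76 dB = 6.02·16 + 1.76 = 98.08 dB.

98.1 dB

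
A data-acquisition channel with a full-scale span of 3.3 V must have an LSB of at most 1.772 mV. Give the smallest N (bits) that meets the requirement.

Number of steps required ≥ 3.3 V / 1.772 mV = 1862.30.
Need 2^N ≥ 1862.30; 2^10 = 1024, 2^11 = 2048.
Minimum N = 11.

11 bits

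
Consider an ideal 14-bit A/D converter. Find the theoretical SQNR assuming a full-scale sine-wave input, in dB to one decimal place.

86.0 dB

SNR ≈ 6.02·N + 1.76 dB = 6.02·14 + 1.76 = 86.04 dB.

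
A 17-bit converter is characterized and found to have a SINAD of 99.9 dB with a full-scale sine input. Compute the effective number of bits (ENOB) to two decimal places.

16.30 bits

ENOB = (SINAD − 1.76) / 6.02 = (99.9 − 1.76)/6.02 = 16.302.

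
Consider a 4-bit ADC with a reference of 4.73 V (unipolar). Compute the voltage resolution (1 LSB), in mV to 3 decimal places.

Full-scale span = 4.73 V.
LSB = 4.73 / 2^4 = 4.73 / 16 = 0.295625 V = 295.625 mV.

295.625 mV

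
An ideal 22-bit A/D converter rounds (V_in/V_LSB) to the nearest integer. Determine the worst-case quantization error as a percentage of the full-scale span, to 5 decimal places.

Rounding → worst-case error = ½ LSB = V_FS/2^23, so 100/8388608 = 1.19209e-05 % of full scale.

0.00001 %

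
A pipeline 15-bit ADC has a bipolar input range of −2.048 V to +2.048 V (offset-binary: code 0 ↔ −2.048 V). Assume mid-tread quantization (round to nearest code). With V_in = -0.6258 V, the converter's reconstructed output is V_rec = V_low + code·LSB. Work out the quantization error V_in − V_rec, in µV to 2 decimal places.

-50.00 µV

One LSB is 4.096 V / 32768 = 125.00 µV.
(V_in − V_low)/LSB = (-0.6258 − (−2.048))/0.000125 = 11377.6000 → code 11378 (round).
Code 11378 maps back to (−2.048) + 11378×0.000125 V = -0.62575 V.
Difference: -5e-05 V → -50.00 µV.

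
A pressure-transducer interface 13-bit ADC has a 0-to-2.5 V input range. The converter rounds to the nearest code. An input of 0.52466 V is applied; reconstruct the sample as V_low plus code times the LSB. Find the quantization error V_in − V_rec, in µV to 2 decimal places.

One LSB is 2.5 V / 8192 = 305.18 µV.
(V_in − V_low)/LSB = (0.52466 − 0)/0.000305176 = 1719.2059 → code 1719 (round).
Code 1719 maps back to 0 + 1719×0.000305176 V = 0.52459717 V.
Error = 0.52466 − 0.52459717 = 6.2832e-05 V = 62.83 µV.

62.83 µV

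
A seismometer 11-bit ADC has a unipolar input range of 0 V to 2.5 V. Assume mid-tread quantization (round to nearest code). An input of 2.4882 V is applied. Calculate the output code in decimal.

LSB = 2.5 V / 2048 = 1.221 mV.
(V_in − V_low)/LSB = (2.4882 − 0) / 0.0012207 = 2038.333.
Round → code 2038.

code 2038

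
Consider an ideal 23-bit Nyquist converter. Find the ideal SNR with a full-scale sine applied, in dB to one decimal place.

SNR ≈ 6.02·N + 1.76 dB = 6.02·23 + 1.76 = 140.22 dB.

140.2 dB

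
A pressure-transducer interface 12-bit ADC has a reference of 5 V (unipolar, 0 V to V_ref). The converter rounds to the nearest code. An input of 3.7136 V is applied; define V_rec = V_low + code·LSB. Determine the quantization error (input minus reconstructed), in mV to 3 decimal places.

0.221 mV

One LSB is 5 V / 4096 = 1.221 mV.
(3.7136 − 0)/0.0012207 = 3042.1811; round gives code 3042.
Code 3042 maps back to 0 + 3042×0.0012207 V = 3.7133789 V.
V_in − V_rec = 0.000221094 V = 0.221 mV.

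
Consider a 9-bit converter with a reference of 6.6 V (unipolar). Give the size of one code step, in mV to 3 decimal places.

12.891 mV

Full-scale span = 6.6 V.
LSB = 6.6 / 2^9 = 6.6 / 512 = 0.0128906 V = 12.891 mV.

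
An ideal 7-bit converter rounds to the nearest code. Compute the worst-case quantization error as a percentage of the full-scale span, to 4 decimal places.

0.3906 %

Rounding → worst-case error = ½ LSB = V_FS/2^8, so 100/256 = 0.390625 % of full scale.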